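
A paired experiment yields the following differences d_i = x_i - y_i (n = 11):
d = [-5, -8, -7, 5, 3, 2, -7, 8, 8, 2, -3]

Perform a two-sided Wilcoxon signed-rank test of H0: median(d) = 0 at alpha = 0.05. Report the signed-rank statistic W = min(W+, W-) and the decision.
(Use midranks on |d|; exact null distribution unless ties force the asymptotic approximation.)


Step 1: Drop any zero differences (none here) and take |d_i|.
|d| = [5, 8, 7, 5, 3, 2, 7, 8, 8, 2, 3]
Step 2: Midrank |d_i| (ties get averaged ranks).
ranks: |5|->5.5, |8|->10, |7|->7.5, |5|->5.5, |3|->3.5, |2|->1.5, |7|->7.5, |8|->10, |8|->10, |2|->1.5, |3|->3.5
Step 3: Attach original signs; sum ranks with positive sign and with negative sign.
W+ = 5.5 + 3.5 + 1.5 + 10 + 10 + 1.5 = 32
W- = 5.5 + 10 + 7.5 + 7.5 + 3.5 = 34
(Check: W+ + W- = 66 should equal n(n+1)/2 = 66.)
Step 4: Test statistic W = min(W+, W-) = 32.
Step 5: Ties in |d|, so use the tie-corrected normal approximation.
        E[W] = n(n+1)/4 = 11*12/4 = 33.
        Tie groups: |d|=2 (t=2), |d|=3 (t=2), |d|=5 (t=2), |d|=7 (t=2), |d|=8 (t=3); sum(t^3 - t) = 48.
        Var[W] = n(n+1)(2n+1)/24 - sum(t^3-t)/48 = 3036/24 - 48/48 = 125.5.
        z = (W - E[W]) / sqrt(Var[W]) = (32 - 33) / 11.2027 = -0.0893.
        Two-sided p = 2*Phi(z) = 0.928872.
Step 6: alpha = 0.05. fail to reject H0.

W+ = 32, W- = 34, W = min = 32, p = 0.928872, fail to reject H0.


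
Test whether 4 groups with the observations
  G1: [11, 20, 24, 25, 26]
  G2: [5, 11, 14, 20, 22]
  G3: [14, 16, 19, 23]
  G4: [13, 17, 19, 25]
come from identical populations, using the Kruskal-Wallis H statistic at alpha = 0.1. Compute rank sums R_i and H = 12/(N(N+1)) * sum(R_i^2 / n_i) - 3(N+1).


Step 1: Combine all N = 18 observations and assign midranks.
sorted (value, group, rank): (5,G2,1), (11,G1,2.5), (11,G2,2.5), (13,G4,4), (14,G2,5.5), (14,G3,5.5), (16,G3,7), (17,G4,8), (19,G3,9.5), (19,G4,9.5), (20,G1,11.5), (20,G2,11.5), (22,G2,13), (23,G3,14), (24,G1,15), (25,G1,16.5), (25,G4,16.5), (26,G1,18)
Step 2: Sum ranks within each group.
R_1 = 63.5 (n_1 = 5)
R_2 = 33.5 (n_2 = 5)
R_3 = 36 (n_3 = 4)
R_4 = 38 (n_4 = 4)
Step 3: H = 12/(N(N+1)) * sum(R_i^2/n_i) - 3(N+1)
     = 12/(18*19) * (63.5^2/5 + 33.5^2/5 + 36^2/4 + 38^2/4) - 3*19
     = 0.035088 * 1715.9 - 57
     = 3.207018.
Step 4: Ties present; correction factor C = 1 - 30/(18^3 - 18) = 0.994840. Corrected H = 3.207018 / 0.994840 = 3.223651.
Step 5: Under H0, H ~ chi^2(3); p-value = 0.358411.
Step 6: alpha = 0.1. fail to reject H0.

H = 3.2237, df = 3, p = 0.358411, fail to reject H0.


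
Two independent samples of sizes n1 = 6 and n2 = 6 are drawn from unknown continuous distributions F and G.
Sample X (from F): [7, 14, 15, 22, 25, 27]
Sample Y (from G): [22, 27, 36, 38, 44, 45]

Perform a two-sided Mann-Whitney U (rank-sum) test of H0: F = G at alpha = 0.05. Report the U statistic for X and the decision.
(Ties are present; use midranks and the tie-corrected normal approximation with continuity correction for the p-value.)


Step 1: Combine and sort all 12 observations; assign midranks.
sorted (value, group): (7,X), (14,X), (15,X), (22,X), (22,Y), (25,X), (27,X), (27,Y), (36,Y), (38,Y), (44,Y), (45,Y)
ranks: 7->1, 14->2, 15->3, 22->4.5, 22->4.5, 25->6, 27->7.5, 27->7.5, 36->9, 38->10, 44->11, 45->12
Step 2: Rank sum for X: R1 = 1 + 2 + 3 + 4.5 + 6 + 7.5 = 24.
Step 3: U_X = R1 - n1(n1+1)/2 = 24 - 6*7/2 = 24 - 21 = 3.
       U_Y = n1*n2 - U_X = 36 - 3 = 33.
Step 4: Ties are present, so use the tie-corrected normal approximation (with continuity correction) for the p-value.
Step 5: p-value = 0.019805; compare to alpha = 0.05. reject H0.

U_X = 3, p = 0.019805, reject H0 at alpha = 0.05.


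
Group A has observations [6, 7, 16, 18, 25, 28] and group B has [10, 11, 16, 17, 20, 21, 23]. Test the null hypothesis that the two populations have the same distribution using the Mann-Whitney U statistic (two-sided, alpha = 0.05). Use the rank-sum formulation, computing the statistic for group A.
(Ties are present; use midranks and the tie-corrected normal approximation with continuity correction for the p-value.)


Step 1: Combine and sort all 13 observations; assign midranks.
sorted (value, group): (6,X), (7,X), (10,Y), (11,Y), (16,X), (16,Y), (17,Y), (18,X), (20,Y), (21,Y), (23,Y), (25,X), (28,X)
ranks: 6->1, 7->2, 10->3, 11->4, 16->5.5, 16->5.5, 17->7, 18->8, 20->9, 21->10, 23->11, 25->12, 28->13
Step 2: Rank sum for X: R1 = 1 + 2 + 5.5 + 8 + 12 + 13 = 41.5.
Step 3: U_X = R1 - n1(n1+1)/2 = 41.5 - 6*7/2 = 41.5 - 21 = 20.5.
       U_Y = n1*n2 - U_X = 42 - 20.5 = 21.5.
Step 4: Ties are present, so use the tie-corrected normal approximation (with continuity correction) for the p-value.
Step 5: p-value = 1.000000; compare to alpha = 0.05. fail to reject H0.

U_X = 20.5, p = 1.000000, fail to reject H0 at alpha = 0.05.


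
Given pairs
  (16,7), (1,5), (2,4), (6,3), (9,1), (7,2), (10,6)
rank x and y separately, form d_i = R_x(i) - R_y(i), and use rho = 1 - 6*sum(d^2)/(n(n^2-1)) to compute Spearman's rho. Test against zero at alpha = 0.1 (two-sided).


Step 1: Rank x and y separately (midranks; no ties here).
rank(x): 16->7, 1->1, 2->2, 6->3, 9->5, 7->4, 10->6
rank(y): 7->7, 5->5, 4->4, 3->3, 1->1, 2->2, 6->6
Step 2: d_i = R_x(i) - R_y(i); compute d_i^2.
  (7-7)^2=0, (1-5)^2=16, (2-4)^2=4, (3-3)^2=0, (5-1)^2=16, (4-2)^2=4, (6-6)^2=0
sum(d^2) = 40.
Step 3: rho = 1 - 6*40 / (7*(7^2 - 1)) = 1 - 240/336 = 0.285714.
Step 4: Under H0, t = rho * sqrt((n-2)/(1-rho^2)) = 0.6667 ~ t(5).
Step 5: Two-sided p-value from the t-distribution with 5 df = 0.534509.
Step 6: alpha = 0.1. fail to reject H0.

rho = 0.2857, p = 0.534509, fail to reject H0 at alpha = 0.1.


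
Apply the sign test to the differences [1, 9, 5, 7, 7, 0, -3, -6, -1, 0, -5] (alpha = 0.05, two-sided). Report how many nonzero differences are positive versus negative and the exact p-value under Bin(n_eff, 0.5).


Step 1: Discard zero differences. Original n = 11; n_eff = number of nonzero differences = 9.
Nonzero differences (with sign): +1, +9, +5, +7, +7, -3, -6, -1, -5
Step 2: Count signs: positive = 5, negative = 4.
Step 3: Under H0: P(positive) = 0.5, so the number of positives S ~ Bin(9, 0.5).
Step 4: Two-sided exact p-value = sum of Bin(9,0.5) probabilities at or below the observed probability = 1.000000.
Step 5: alpha = 0.05. fail to reject H0.

n_eff = 9, pos = 5, neg = 4, p = 1.000000, fail to reject H0.


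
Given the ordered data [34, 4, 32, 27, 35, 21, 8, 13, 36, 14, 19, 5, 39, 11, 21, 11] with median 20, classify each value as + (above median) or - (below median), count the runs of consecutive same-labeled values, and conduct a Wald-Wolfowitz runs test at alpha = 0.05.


Step 1: Compute median = 20; label A = above, B = below.
Labels in order: ABAAAABBABBBABAB  (n_A = 8, n_B = 8)
Step 2: Count runs R = 10.
Step 3: Under H0 (random ordering), E[R] = 2*n_A*n_B/(n_A+n_B) + 1 = 2*8*8/16 + 1 = 9.0000.
        Var[R] = 2*n_A*n_B*(2*n_A*n_B - n_A - n_B) / ((n_A+n_B)^2 * (n_A+n_B-1)) = 14336/3840 = 3.7333.
        SD[R] = 1.9322.
Step 4: Continuity-corrected z = (R - 0.5 - E[R]) / SD[R] = (10 - 0.5 - 9.0000) / 1.9322 = 0.2588.
Step 5: Two-sided p-value via normal approximation = 2*(1 - Phi(|z|)) = 0.795809.
Step 6: alpha = 0.05. fail to reject H0.

R = 10, z = 0.2588, p = 0.795809, fail to reject H0.


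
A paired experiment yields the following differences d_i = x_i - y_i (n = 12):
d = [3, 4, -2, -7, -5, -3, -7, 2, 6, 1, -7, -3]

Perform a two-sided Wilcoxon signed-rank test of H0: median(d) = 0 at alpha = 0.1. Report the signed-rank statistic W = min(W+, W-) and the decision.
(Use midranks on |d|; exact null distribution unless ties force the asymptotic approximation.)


Step 1: Drop any zero differences (none here) and take |d_i|.
|d| = [3, 4, 2, 7, 5, 3, 7, 2, 6, 1, 7, 3]
Step 2: Midrank |d_i| (ties get averaged ranks).
ranks: |3|->5, |4|->7, |2|->2.5, |7|->11, |5|->8, |3|->5, |7|->11, |2|->2.5, |6|->9, |1|->1, |7|->11, |3|->5
Step 3: Attach original signs; sum ranks with positive sign and with negative sign.
W+ = 5 + 7 + 2.5 + 9 + 1 = 24.5
W- = 2.5 + 11 + 8 + 5 + 11 + 11 + 5 = 53.5
(Check: W+ + W- = 78 should equal n(n+1)/2 = 78.)
Step 4: Test statistic W = min(W+, W-) = 24.5.
Step 5: Ties in |d|, so use the tie-corrected normal approximation.
        E[W] = n(n+1)/4 = 12*13/4 = 39.
        Tie groups: |d|=2 (t=2), |d|=3 (t=3), |d|=7 (t=3); sum(t^3 - t) = 54.
        Var[W] = n(n+1)(2n+1)/24 - sum(t^3-t)/48 = 3900/24 - 54/48 = 161.375.
        z = (W - E[W]) / sqrt(Var[W]) = (24.5 - 39) / 12.7033 = -1.1414.
        Two-sided p = 2*Phi(z) = 0.253690.
Step 6: alpha = 0.1. fail to reject H0.

W+ = 24.5, W- = 53.5, W = min = 24.5, p = 0.253690, fail to reject H0.


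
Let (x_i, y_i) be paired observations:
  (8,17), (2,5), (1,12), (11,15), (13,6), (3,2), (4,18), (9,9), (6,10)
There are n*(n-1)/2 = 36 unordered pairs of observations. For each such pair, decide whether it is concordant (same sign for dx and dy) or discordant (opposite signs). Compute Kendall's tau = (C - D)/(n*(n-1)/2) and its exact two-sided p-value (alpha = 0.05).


Step 1: Enumerate the 36 unordered pairs (i,j) with i<j and classify each by sign(x_j-x_i) * sign(y_j-y_i).
  (1,2):dx=-6,dy=-12->C; (1,3):dx=-7,dy=-5->C; (1,4):dx=+3,dy=-2->D; (1,5):dx=+5,dy=-11->D
  (1,6):dx=-5,dy=-15->C; (1,7):dx=-4,dy=+1->D; (1,8):dx=+1,dy=-8->D; (1,9):dx=-2,dy=-7->C
  (2,3):dx=-1,dy=+7->D; (2,4):dx=+9,dy=+10->C; (2,5):dx=+11,dy=+1->C; (2,6):dx=+1,dy=-3->D
  (2,7):dx=+2,dy=+13->C; (2,8):dx=+7,dy=+4->C; (2,9):dx=+4,dy=+5->C; (3,4):dx=+10,dy=+3->C
  (3,5):dx=+12,dy=-6->D; (3,6):dx=+2,dy=-10->D; (3,7):dx=+3,dy=+6->C; (3,8):dx=+8,dy=-3->D
  (3,9):dx=+5,dy=-2->D; (4,5):dx=+2,dy=-9->D; (4,6):dx=-8,dy=-13->C; (4,7):dx=-7,dy=+3->D
  (4,8):dx=-2,dy=-6->C; (4,9):dx=-5,dy=-5->C; (5,6):dx=-10,dy=-4->C; (5,7):dx=-9,dy=+12->D
  (5,8):dx=-4,dy=+3->D; (5,9):dx=-7,dy=+4->D; (6,7):dx=+1,dy=+16->C; (6,8):dx=+6,dy=+7->C
  (6,9):dx=+3,dy=+8->C; (7,8):dx=+5,dy=-9->D; (7,9):dx=+2,dy=-8->D; (8,9):dx=-3,dy=+1->D
Step 2: C = 18, D = 18, total pairs = 36.
Step 3: tau = (C - D)/(n(n-1)/2) = (18 - 18)/36 = 0.000000.
Step 4: Exact two-sided p-value (enumerate n! = 362880 permutations of y under H0): p = 1.000000.
Step 5: alpha = 0.05. fail to reject H0.

tau_b = 0.0000 (C=18, D=18), p = 1.000000, fail to reject H0.


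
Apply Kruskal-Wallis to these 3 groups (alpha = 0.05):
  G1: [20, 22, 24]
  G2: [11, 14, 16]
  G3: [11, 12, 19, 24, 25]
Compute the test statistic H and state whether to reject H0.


Step 1: Combine all N = 11 observations and assign midranks.
sorted (value, group, rank): (11,G2,1.5), (11,G3,1.5), (12,G3,3), (14,G2,4), (16,G2,5), (19,G3,6), (20,G1,7), (22,G1,8), (24,G1,9.5), (24,G3,9.5), (25,G3,11)
Step 2: Sum ranks within each group.
R_1 = 24.5 (n_1 = 3)
R_2 = 10.5 (n_2 = 3)
R_3 = 31 (n_3 = 5)
Step 3: H = 12/(N(N+1)) * sum(R_i^2/n_i) - 3(N+1)
     = 12/(11*12) * (24.5^2/3 + 10.5^2/3 + 31^2/5) - 3*12
     = 0.090909 * 429.033 - 36
     = 3.003030.
Step 4: Ties present; correction factor C = 1 - 12/(11^3 - 11) = 0.990909. Corrected H = 3.003030 / 0.990909 = 3.030581.
Step 5: Under H0, H ~ chi^2(2); p-value = 0.219744.
Step 6: alpha = 0.05. fail to reject H0.

H = 3.0306, df = 2, p = 0.219744, fail to reject H0.


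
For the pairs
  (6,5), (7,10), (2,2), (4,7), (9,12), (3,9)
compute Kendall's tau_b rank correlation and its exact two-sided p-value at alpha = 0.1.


Step 1: Enumerate the 15 unordered pairs (i,j) with i<j and classify each by sign(x_j-x_i) * sign(y_j-y_i).
  (1,2):dx=+1,dy=+5->C; (1,3):dx=-4,dy=-3->C; (1,4):dx=-2,dy=+2->D; (1,5):dx=+3,dy=+7->C
  (1,6):dx=-3,dy=+4->D; (2,3):dx=-5,dy=-8->C; (2,4):dx=-3,dy=-3->C; (2,5):dx=+2,dy=+2->C
  (2,6):dx=-4,dy=-1->C; (3,4):dx=+2,dy=+5->C; (3,5):dx=+7,dy=+10->C; (3,6):dx=+1,dy=+7->C
  (4,5):dx=+5,dy=+5->C; (4,6):dx=-1,dy=+2->D; (5,6):dx=-6,dy=-3->C
Step 2: C = 12, D = 3, total pairs = 15.
Step 3: tau = (C - D)/(n(n-1)/2) = (12 - 3)/15 = 0.600000.
Step 4: Exact two-sided p-value (enumerate n! = 720 permutations of y under H0): p = 0.136111.
Step 5: alpha = 0.1. fail to reject H0.

tau_b = 0.6000 (C=12, D=3), p = 0.136111, fail to reject H0.


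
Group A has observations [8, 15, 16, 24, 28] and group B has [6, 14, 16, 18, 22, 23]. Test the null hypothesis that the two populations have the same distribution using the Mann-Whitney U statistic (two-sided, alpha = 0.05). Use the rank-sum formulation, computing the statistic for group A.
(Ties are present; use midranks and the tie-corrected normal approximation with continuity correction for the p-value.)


Step 1: Combine and sort all 11 observations; assign midranks.
sorted (value, group): (6,Y), (8,X), (14,Y), (15,X), (16,X), (16,Y), (18,Y), (22,Y), (23,Y), (24,X), (28,X)
ranks: 6->1, 8->2, 14->3, 15->4, 16->5.5, 16->5.5, 18->7, 22->8, 23->9, 24->10, 28->11
Step 2: Rank sum for X: R1 = 2 + 4 + 5.5 + 10 + 11 = 32.5.
Step 3: U_X = R1 - n1(n1+1)/2 = 32.5 - 5*6/2 = 32.5 - 15 = 17.5.
       U_Y = n1*n2 - U_X = 30 - 17.5 = 12.5.
Step 4: Ties are present, so use the tie-corrected normal approximation (with continuity correction) for the p-value.
Step 5: p-value = 0.714379; compare to alpha = 0.05. fail to reject H0.

U_X = 17.5, p = 0.714379, fail to reject H0 at alpha = 0.05.


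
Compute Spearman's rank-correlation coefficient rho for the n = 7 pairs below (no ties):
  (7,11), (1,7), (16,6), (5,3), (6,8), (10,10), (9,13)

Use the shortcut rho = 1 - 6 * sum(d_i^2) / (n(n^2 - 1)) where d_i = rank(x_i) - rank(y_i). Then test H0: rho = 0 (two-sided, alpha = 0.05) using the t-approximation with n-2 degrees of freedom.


Step 1: Rank x and y separately (midranks; no ties here).
rank(x): 7->4, 1->1, 16->7, 5->2, 6->3, 10->6, 9->5
rank(y): 11->6, 7->3, 6->2, 3->1, 8->4, 10->5, 13->7
Step 2: d_i = R_x(i) - R_y(i); compute d_i^2.
  (4-6)^2=4, (1-3)^2=4, (7-2)^2=25, (2-1)^2=1, (3-4)^2=1, (6-5)^2=1, (5-7)^2=4
sum(d^2) = 40.
Step 3: rho = 1 - 6*40 / (7*(7^2 - 1)) = 1 - 240/336 = 0.285714.
Step 4: Under H0, t = rho * sqrt((n-2)/(1-rho^2)) = 0.6667 ~ t(5).
Step 5: Two-sided p-value from the t-distribution with 5 df = 0.534509.
Step 6: alpha = 0.05. fail to reject H0.

rho = 0.2857, p = 0.534509, fail to reject H0 at alpha = 0.05.


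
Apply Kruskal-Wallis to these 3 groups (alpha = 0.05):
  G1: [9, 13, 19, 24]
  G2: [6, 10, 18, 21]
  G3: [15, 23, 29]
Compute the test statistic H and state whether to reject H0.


Step 1: Combine all N = 11 observations and assign midranks.
sorted (value, group, rank): (6,G2,1), (9,G1,2), (10,G2,3), (13,G1,4), (15,G3,5), (18,G2,6), (19,G1,7), (21,G2,8), (23,G3,9), (24,G1,10), (29,G3,11)
Step 2: Sum ranks within each group.
R_1 = 23 (n_1 = 4)
R_2 = 18 (n_2 = 4)
R_3 = 25 (n_3 = 3)
Step 3: H = 12/(N(N+1)) * sum(R_i^2/n_i) - 3(N+1)
     = 12/(11*12) * (23^2/4 + 18^2/4 + 25^2/3) - 3*12
     = 0.090909 * 421.583 - 36
     = 2.325758.
Step 4: No ties, so H is used without correction.
Step 5: Under H0, H ~ chi^2(2); p-value = 0.312585.
Step 6: alpha = 0.05. fail to reject H0.

H = 2.3258, df = 2, p = 0.312585, fail to reject H0.


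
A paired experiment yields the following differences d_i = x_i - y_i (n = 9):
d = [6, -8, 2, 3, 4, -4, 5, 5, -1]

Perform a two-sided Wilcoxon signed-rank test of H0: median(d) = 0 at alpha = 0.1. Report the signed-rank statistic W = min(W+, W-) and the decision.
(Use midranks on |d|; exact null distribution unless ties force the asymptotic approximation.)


Step 1: Drop any zero differences (none here) and take |d_i|.
|d| = [6, 8, 2, 3, 4, 4, 5, 5, 1]
Step 2: Midrank |d_i| (ties get averaged ranks).
ranks: |6|->8, |8|->9, |2|->2, |3|->3, |4|->4.5, |4|->4.5, |5|->6.5, |5|->6.5, |1|->1
Step 3: Attach original signs; sum ranks with positive sign and with negative sign.
W+ = 8 + 2 + 3 + 4.5 + 6.5 + 6.5 = 30.5
W- = 9 + 4.5 + 1 = 14.5
(Check: W+ + W- = 45 should equal n(n+1)/2 = 45.)
Step 4: Test statistic W = min(W+, W-) = 14.5.
Step 5: Ties in |d|, so use the tie-corrected normal approximation.
        E[W] = n(n+1)/4 = 9*10/4 = 22.5.
        Tie groups: |d|=4 (t=2), |d|=5 (t=2); sum(t^3 - t) = 12.
        Var[W] = n(n+1)(2n+1)/24 - sum(t^3-t)/48 = 1710/24 - 12/48 = 71.
        z = (W - E[W]) / sqrt(Var[W]) = (14.5 - 22.5) / 8.4261 = -0.9494.
        Two-sided p = 2*Phi(z) = 0.342404.
Step 6: alpha = 0.1. fail to reject H0.

W+ = 30.5, W- = 14.5, W = min = 14.5, p = 0.342404, fail to reject H0.


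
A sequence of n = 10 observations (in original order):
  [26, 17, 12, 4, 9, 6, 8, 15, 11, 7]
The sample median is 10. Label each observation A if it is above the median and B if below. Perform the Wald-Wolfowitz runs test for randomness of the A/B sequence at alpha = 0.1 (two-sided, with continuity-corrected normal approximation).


Step 1: Compute median = 10; label A = above, B = below.
Labels in order: AAABBBBAAB  (n_A = 5, n_B = 5)
Step 2: Count runs R = 4.
Step 3: Under H0 (random ordering), E[R] = 2*n_A*n_B/(n_A+n_B) + 1 = 2*5*5/10 + 1 = 6.0000.
        Var[R] = 2*n_A*n_B*(2*n_A*n_B - n_A - n_B) / ((n_A+n_B)^2 * (n_A+n_B-1)) = 2000/900 = 2.2222.
        SD[R] = 1.4907.
Step 4: Continuity-corrected z = (R + 0.5 - E[R]) / SD[R] = (4 + 0.5 - 6.0000) / 1.4907 = -1.0062.
Step 5: Two-sided p-value via normal approximation = 2*(1 - Phi(|z|)) = 0.314305.
Step 6: alpha = 0.1. fail to reject H0.

R = 4, z = -1.0062, p = 0.314305, fail to reject H0.


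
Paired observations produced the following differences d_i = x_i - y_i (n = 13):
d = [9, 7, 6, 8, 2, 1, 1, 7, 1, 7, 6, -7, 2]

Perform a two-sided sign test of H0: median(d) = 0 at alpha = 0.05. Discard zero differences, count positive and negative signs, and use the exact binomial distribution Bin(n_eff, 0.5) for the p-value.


Step 1: Discard zero differences. Original n = 13; n_eff = number of nonzero differences = 13.
Nonzero differences (with sign): +9, +7, +6, +8, +2, +1, +1, +7, +1, +7, +6, -7, +2
Step 2: Count signs: positive = 12, negative = 1.
Step 3: Under H0: P(positive) = 0.5, so the number of positives S ~ Bin(13, 0.5).
Step 4: Two-sided exact p-value = sum of Bin(13,0.5) probabilities at or below the observed probability = 0.003418.
Step 5: alpha = 0.05. reject H0.

n_eff = 13, pos = 12, neg = 1, p = 0.003418, reject H0.


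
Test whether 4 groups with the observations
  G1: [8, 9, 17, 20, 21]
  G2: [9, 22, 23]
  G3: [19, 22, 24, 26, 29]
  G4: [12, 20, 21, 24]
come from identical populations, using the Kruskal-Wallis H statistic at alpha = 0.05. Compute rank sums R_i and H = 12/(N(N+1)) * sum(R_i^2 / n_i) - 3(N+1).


Step 1: Combine all N = 17 observations and assign midranks.
sorted (value, group, rank): (8,G1,1), (9,G1,2.5), (9,G2,2.5), (12,G4,4), (17,G1,5), (19,G3,6), (20,G1,7.5), (20,G4,7.5), (21,G1,9.5), (21,G4,9.5), (22,G2,11.5), (22,G3,11.5), (23,G2,13), (24,G3,14.5), (24,G4,14.5), (26,G3,16), (29,G3,17)
Step 2: Sum ranks within each group.
R_1 = 25.5 (n_1 = 5)
R_2 = 27 (n_2 = 3)
R_3 = 65 (n_3 = 5)
R_4 = 35.5 (n_4 = 4)
Step 3: H = 12/(N(N+1)) * sum(R_i^2/n_i) - 3(N+1)
     = 12/(17*18) * (25.5^2/5 + 27^2/3 + 65^2/5 + 35.5^2/4) - 3*18
     = 0.039216 * 1533.11 - 54
     = 6.122059.
Step 4: Ties present; correction factor C = 1 - 30/(17^3 - 17) = 0.993873. Corrected H = 6.122059 / 0.993873 = 6.159803.
Step 5: Under H0, H ~ chi^2(3); p-value = 0.104089.
Step 6: alpha = 0.05. fail to reject H0.

H = 6.1598, df = 3, p = 0.104089, fail to reject H0.


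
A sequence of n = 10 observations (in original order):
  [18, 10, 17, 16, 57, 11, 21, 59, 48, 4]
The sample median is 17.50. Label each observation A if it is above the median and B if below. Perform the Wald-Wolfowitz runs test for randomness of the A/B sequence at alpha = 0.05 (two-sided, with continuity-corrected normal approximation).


Step 1: Compute median = 17.50; label A = above, B = below.
Labels in order: ABBBABAAAB  (n_A = 5, n_B = 5)
Step 2: Count runs R = 6.
Step 3: Under H0 (random ordering), E[R] = 2*n_A*n_B/(n_A+n_B) + 1 = 2*5*5/10 + 1 = 6.0000.
        Var[R] = 2*n_A*n_B*(2*n_A*n_B - n_A - n_B) / ((n_A+n_B)^2 * (n_A+n_B-1)) = 2000/900 = 2.2222.
        SD[R] = 1.4907.
Step 4: R = E[R], so z = 0 with no continuity correction.
Step 5: Two-sided p-value via normal approximation = 2*(1 - Phi(|z|)) = 1.000000.
Step 6: alpha = 0.05. fail to reject H0.

R = 6, z = 0.0000, p = 1.000000, fail to reject H0.


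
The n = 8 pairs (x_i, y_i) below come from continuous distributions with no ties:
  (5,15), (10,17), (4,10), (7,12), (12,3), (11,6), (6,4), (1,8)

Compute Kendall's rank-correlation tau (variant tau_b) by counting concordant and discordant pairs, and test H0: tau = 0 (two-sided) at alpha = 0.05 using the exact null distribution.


Step 1: Enumerate the 28 unordered pairs (i,j) with i<j and classify each by sign(x_j-x_i) * sign(y_j-y_i).
  (1,2):dx=+5,dy=+2->C; (1,3):dx=-1,dy=-5->C; (1,4):dx=+2,dy=-3->D; (1,5):dx=+7,dy=-12->D
  (1,6):dx=+6,dy=-9->D; (1,7):dx=+1,dy=-11->D; (1,8):dx=-4,dy=-7->C; (2,3):dx=-6,dy=-7->C
  (2,4):dx=-3,dy=-5->C; (2,5):dx=+2,dy=-14->D; (2,6):dx=+1,dy=-11->D; (2,7):dx=-4,dy=-13->C
  (2,8):dx=-9,dy=-9->C; (3,4):dx=+3,dy=+2->C; (3,5):dx=+8,dy=-7->D; (3,6):dx=+7,dy=-4->D
  (3,7):dx=+2,dy=-6->D; (3,8):dx=-3,dy=-2->C; (4,5):dx=+5,dy=-9->D; (4,6):dx=+4,dy=-6->D
  (4,7):dx=-1,dy=-8->C; (4,8):dx=-6,dy=-4->C; (5,6):dx=-1,dy=+3->D; (5,7):dx=-6,dy=+1->D
  (5,8):dx=-11,dy=+5->D; (6,7):dx=-5,dy=-2->C; (6,8):dx=-10,dy=+2->D; (7,8):dx=-5,dy=+4->D
Step 2: C = 12, D = 16, total pairs = 28.
Step 3: tau = (C - D)/(n(n-1)/2) = (12 - 16)/28 = -0.142857.
Step 4: Exact two-sided p-value (enumerate n! = 40320 permutations of y under H0): p = 0.719544.
Step 5: alpha = 0.05. fail to reject H0.

tau_b = -0.1429 (C=12, D=16), p = 0.719544, fail to reject H0.


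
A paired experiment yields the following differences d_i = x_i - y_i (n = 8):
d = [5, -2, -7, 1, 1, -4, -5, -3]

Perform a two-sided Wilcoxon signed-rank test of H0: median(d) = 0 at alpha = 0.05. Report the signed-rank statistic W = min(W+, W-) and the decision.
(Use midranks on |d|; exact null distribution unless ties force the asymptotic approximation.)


Step 1: Drop any zero differences (none here) and take |d_i|.
|d| = [5, 2, 7, 1, 1, 4, 5, 3]
Step 2: Midrank |d_i| (ties get averaged ranks).
ranks: |5|->6.5, |2|->3, |7|->8, |1|->1.5, |1|->1.5, |4|->5, |5|->6.5, |3|->4
Step 3: Attach original signs; sum ranks with positive sign and with negative sign.
W+ = 6.5 + 1.5 + 1.5 = 9.5
W- = 3 + 8 + 5 + 6.5 + 4 = 26.5
(Check: W+ + W- = 36 should equal n(n+1)/2 = 36.)
Step 4: Test statistic W = min(W+, W-) = 9.5.
Step 5: Ties in |d|, so use the tie-corrected normal approximation.
        E[W] = n(n+1)/4 = 8*9/4 = 18.
        Tie groups: |d|=1 (t=2), |d|=5 (t=2); sum(t^3 - t) = 12.
        Var[W] = n(n+1)(2n+1)/24 - sum(t^3-t)/48 = 1224/24 - 12/48 = 50.75.
        z = (W - E[W]) / sqrt(Var[W]) = (9.5 - 18) / 7.1239 = -1.1932.
        Two-sided p = 2*Phi(z) = 0.232804.
Step 6: alpha = 0.05. fail to reject H0.

W+ = 9.5, W- = 26.5, W = min = 9.5, p = 0.232804, fail to reject H0.


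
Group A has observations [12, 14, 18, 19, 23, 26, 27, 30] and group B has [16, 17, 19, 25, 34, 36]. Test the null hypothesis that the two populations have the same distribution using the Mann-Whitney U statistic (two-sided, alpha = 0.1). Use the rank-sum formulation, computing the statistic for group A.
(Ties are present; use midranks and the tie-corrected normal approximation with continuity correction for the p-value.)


Step 1: Combine and sort all 14 observations; assign midranks.
sorted (value, group): (12,X), (14,X), (16,Y), (17,Y), (18,X), (19,X), (19,Y), (23,X), (25,Y), (26,X), (27,X), (30,X), (34,Y), (36,Y)
ranks: 12->1, 14->2, 16->3, 17->4, 18->5, 19->6.5, 19->6.5, 23->8, 25->9, 26->10, 27->11, 30->12, 34->13, 36->14
Step 2: Rank sum for X: R1 = 1 + 2 + 5 + 6.5 + 8 + 10 + 11 + 12 = 55.5.
Step 3: U_X = R1 - n1(n1+1)/2 = 55.5 - 8*9/2 = 55.5 - 36 = 19.5.
       U_Y = n1*n2 - U_X = 48 - 19.5 = 28.5.
Step 4: Ties are present, so use the tie-corrected normal approximation (with continuity correction) for the p-value.
Step 5: p-value = 0.605180; compare to alpha = 0.1. fail to reject H0.

U_X = 19.5, p = 0.605180, fail to reject H0 at alpha = 0.1.


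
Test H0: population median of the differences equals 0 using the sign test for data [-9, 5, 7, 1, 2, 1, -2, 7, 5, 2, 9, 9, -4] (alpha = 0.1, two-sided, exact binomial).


Step 1: Discard zero differences. Original n = 13; n_eff = number of nonzero differences = 13.
Nonzero differences (with sign): -9, +5, +7, +1, +2, +1, -2, +7, +5, +2, +9, +9, -4
Step 2: Count signs: positive = 10, negative = 3.
Step 3: Under H0: P(positive) = 0.5, so the number of positives S ~ Bin(13, 0.5).
Step 4: Two-sided exact p-value = sum of Bin(13,0.5) probabilities at or below the observed probability = 0.092285.
Step 5: alpha = 0.1. reject H0.

n_eff = 13, pos = 10, neg = 3, p = 0.092285, reject H0.


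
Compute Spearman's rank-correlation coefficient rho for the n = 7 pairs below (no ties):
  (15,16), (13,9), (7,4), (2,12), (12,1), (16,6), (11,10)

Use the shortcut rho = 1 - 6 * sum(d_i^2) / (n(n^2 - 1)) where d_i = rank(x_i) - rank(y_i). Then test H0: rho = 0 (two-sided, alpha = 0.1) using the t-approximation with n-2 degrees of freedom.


Step 1: Rank x and y separately (midranks; no ties here).
rank(x): 15->6, 13->5, 7->2, 2->1, 12->4, 16->7, 11->3
rank(y): 16->7, 9->4, 4->2, 12->6, 1->1, 6->3, 10->5
Step 2: d_i = R_x(i) - R_y(i); compute d_i^2.
  (6-7)^2=1, (5-4)^2=1, (2-2)^2=0, (1-6)^2=25, (4-1)^2=9, (7-3)^2=16, (3-5)^2=4
sum(d^2) = 56.
Step 3: rho = 1 - 6*56 / (7*(7^2 - 1)) = 1 - 336/336 = 0.000000.
Step 4: Under H0, t = rho * sqrt((n-2)/(1-rho^2)) = 0.0000 ~ t(5).
Step 5: Two-sided p-value from the t-distribution with 5 df = 1.000000.
Step 6: alpha = 0.1. fail to reject H0.

rho = 0.0000, p = 1.000000, fail to reject H0 at alpha = 0.1.


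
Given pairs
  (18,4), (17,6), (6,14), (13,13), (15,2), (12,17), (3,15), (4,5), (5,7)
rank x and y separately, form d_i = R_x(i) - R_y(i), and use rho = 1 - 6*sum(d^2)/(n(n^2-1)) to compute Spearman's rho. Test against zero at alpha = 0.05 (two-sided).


Step 1: Rank x and y separately (midranks; no ties here).
rank(x): 18->9, 17->8, 6->4, 13->6, 15->7, 12->5, 3->1, 4->2, 5->3
rank(y): 4->2, 6->4, 14->7, 13->6, 2->1, 17->9, 15->8, 5->3, 7->5
Step 2: d_i = R_x(i) - R_y(i); compute d_i^2.
  (9-2)^2=49, (8-4)^2=16, (4-7)^2=9, (6-6)^2=0, (7-1)^2=36, (5-9)^2=16, (1-8)^2=49, (2-3)^2=1, (3-5)^2=4
sum(d^2) = 180.
Step 3: rho = 1 - 6*180 / (9*(9^2 - 1)) = 1 - 1080/720 = -0.500000.
Step 4: Under H0, t = rho * sqrt((n-2)/(1-rho^2)) = -1.5275 ~ t(7).
Step 5: Two-sided p-value from the t-distribution with 7 df = 0.170471.
Step 6: alpha = 0.05. fail to reject H0.

rho = -0.5000, p = 0.170471, fail to reject H0 at alpha = 0.05.


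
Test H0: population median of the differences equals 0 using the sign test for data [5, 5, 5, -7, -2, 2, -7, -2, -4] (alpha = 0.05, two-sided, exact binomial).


Step 1: Discard zero differences. Original n = 9; n_eff = number of nonzero differences = 9.
Nonzero differences (with sign): +5, +5, +5, -7, -2, +2, -7, -2, -4
Step 2: Count signs: positive = 4, negative = 5.
Step 3: Under H0: P(positive) = 0.5, so the number of positives S ~ Bin(9, 0.5).
Step 4: Two-sided exact p-value = sum of Bin(9,0.5) probabilities at or below the observed probability = 1.000000.
Step 5: alpha = 0.05. fail to reject H0.

n_eff = 9, pos = 4, neg = 5, p = 1.000000, fail to reject H0.


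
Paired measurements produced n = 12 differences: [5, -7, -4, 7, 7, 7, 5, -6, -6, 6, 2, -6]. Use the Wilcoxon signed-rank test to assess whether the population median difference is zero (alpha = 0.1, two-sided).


Step 1: Drop any zero differences (none here) and take |d_i|.
|d| = [5, 7, 4, 7, 7, 7, 5, 6, 6, 6, 2, 6]
Step 2: Midrank |d_i| (ties get averaged ranks).
ranks: |5|->3.5, |7|->10.5, |4|->2, |7|->10.5, |7|->10.5, |7|->10.5, |5|->3.5, |6|->6.5, |6|->6.5, |6|->6.5, |2|->1, |6|->6.5
Step 3: Attach original signs; sum ranks with positive sign and with negative sign.
W+ = 3.5 + 10.5 + 10.5 + 10.5 + 3.5 + 6.5 + 1 = 46
W- = 10.5 + 2 + 6.5 + 6.5 + 6.5 = 32
(Check: W+ + W- = 78 should equal n(n+1)/2 = 78.)
Step 4: Test statistic W = min(W+, W-) = 32.
Step 5: Ties in |d|, so use the tie-corrected normal approximation.
        E[W] = n(n+1)/4 = 12*13/4 = 39.
        Tie groups: |d|=5 (t=2), |d|=6 (t=4), |d|=7 (t=4); sum(t^3 - t) = 126.
        Var[W] = n(n+1)(2n+1)/24 - sum(t^3-t)/48 = 3900/24 - 126/48 = 159.875.
        z = (W - E[W]) / sqrt(Var[W]) = (32 - 39) / 12.6442 = -0.5536.
        Two-sided p = 2*Phi(z) = 0.579842.
Step 6: alpha = 0.1. fail to reject H0.

W+ = 46, W- = 32, W = min = 32, p = 0.579842, fail to reject H0.


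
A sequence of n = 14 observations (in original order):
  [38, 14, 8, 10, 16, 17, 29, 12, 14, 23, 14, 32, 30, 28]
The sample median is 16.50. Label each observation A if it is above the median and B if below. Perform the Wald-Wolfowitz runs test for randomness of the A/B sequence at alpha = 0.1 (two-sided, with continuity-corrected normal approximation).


Step 1: Compute median = 16.50; label A = above, B = below.
Labels in order: ABBBBAABBABAAA  (n_A = 7, n_B = 7)
Step 2: Count runs R = 7.
Step 3: Under H0 (random ordering), E[R] = 2*n_A*n_B/(n_A+n_B) + 1 = 2*7*7/14 + 1 = 8.0000.
        Var[R] = 2*n_A*n_B*(2*n_A*n_B - n_A - n_B) / ((n_A+n_B)^2 * (n_A+n_B-1)) = 8232/2548 = 3.2308.
        SD[R] = 1.7974.
Step 4: Continuity-corrected z = (R + 0.5 - E[R]) / SD[R] = (7 + 0.5 - 8.0000) / 1.7974 = -0.2782.
Step 5: Two-sided p-value via normal approximation = 2*(1 - Phi(|z|)) = 0.780879.
Step 6: alpha = 0.1. fail to reject H0.

R = 7, z = -0.2782, p = 0.780879, fail to reject H0.


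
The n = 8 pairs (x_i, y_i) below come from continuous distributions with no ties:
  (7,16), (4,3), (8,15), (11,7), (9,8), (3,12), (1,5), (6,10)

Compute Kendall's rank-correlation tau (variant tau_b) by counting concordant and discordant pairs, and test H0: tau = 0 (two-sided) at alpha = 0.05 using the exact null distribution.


Step 1: Enumerate the 28 unordered pairs (i,j) with i<j and classify each by sign(x_j-x_i) * sign(y_j-y_i).
  (1,2):dx=-3,dy=-13->C; (1,3):dx=+1,dy=-1->D; (1,4):dx=+4,dy=-9->D; (1,5):dx=+2,dy=-8->D
  (1,6):dx=-4,dy=-4->C; (1,7):dx=-6,dy=-11->C; (1,8):dx=-1,dy=-6->C; (2,3):dx=+4,dy=+12->C
  (2,4):dx=+7,dy=+4->C; (2,5):dx=+5,dy=+5->C; (2,6):dx=-1,dy=+9->D; (2,7):dx=-3,dy=+2->D
  (2,8):dx=+2,dy=+7->C; (3,4):dx=+3,dy=-8->D; (3,5):dx=+1,dy=-7->D; (3,6):dx=-5,dy=-3->C
  (3,7):dx=-7,dy=-10->C; (3,8):dx=-2,dy=-5->C; (4,5):dx=-2,dy=+1->D; (4,6):dx=-8,dy=+5->D
  (4,7):dx=-10,dy=-2->C; (4,8):dx=-5,dy=+3->D; (5,6):dx=-6,dy=+4->D; (5,7):dx=-8,dy=-3->C
  (5,8):dx=-3,dy=+2->D; (6,7):dx=-2,dy=-7->C; (6,8):dx=+3,dy=-2->D; (7,8):dx=+5,dy=+5->C
Step 2: C = 15, D = 13, total pairs = 28.
Step 3: tau = (C - D)/(n(n-1)/2) = (15 - 13)/28 = 0.071429.
Step 4: Exact two-sided p-value (enumerate n! = 40320 permutations of y under H0): p = 0.904861.
Step 5: alpha = 0.05. fail to reject H0.

tau_b = 0.0714 (C=15, D=13), p = 0.904861, fail to reject H0.


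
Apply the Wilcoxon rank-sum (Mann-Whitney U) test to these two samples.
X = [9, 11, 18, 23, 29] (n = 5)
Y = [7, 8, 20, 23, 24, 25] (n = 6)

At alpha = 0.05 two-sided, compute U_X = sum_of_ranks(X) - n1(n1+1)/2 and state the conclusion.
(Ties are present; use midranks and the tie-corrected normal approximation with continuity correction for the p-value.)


Step 1: Combine and sort all 11 observations; assign midranks.
sorted (value, group): (7,Y), (8,Y), (9,X), (11,X), (18,X), (20,Y), (23,X), (23,Y), (24,Y), (25,Y), (29,X)
ranks: 7->1, 8->2, 9->3, 11->4, 18->5, 20->6, 23->7.5, 23->7.5, 24->9, 25->10, 29->11
Step 2: Rank sum for X: R1 = 3 + 4 + 5 + 7.5 + 11 = 30.5.
Step 3: U_X = R1 - n1(n1+1)/2 = 30.5 - 5*6/2 = 30.5 - 15 = 15.5.
       U_Y = n1*n2 - U_X = 30 - 15.5 = 14.5.
Step 4: Ties are present, so use the tie-corrected normal approximation (with continuity correction) for the p-value.
Step 5: p-value = 1.000000; compare to alpha = 0.05. fail to reject H0.

U_X = 15.5, p = 1.000000, fail to reject H0 at alpha = 0.05.


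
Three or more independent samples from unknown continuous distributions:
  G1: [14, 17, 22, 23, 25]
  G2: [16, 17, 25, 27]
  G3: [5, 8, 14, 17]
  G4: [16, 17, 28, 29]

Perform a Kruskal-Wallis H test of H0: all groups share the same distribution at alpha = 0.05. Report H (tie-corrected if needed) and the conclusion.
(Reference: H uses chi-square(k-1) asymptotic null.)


Step 1: Combine all N = 17 observations and assign midranks.
sorted (value, group, rank): (5,G3,1), (8,G3,2), (14,G1,3.5), (14,G3,3.5), (16,G2,5.5), (16,G4,5.5), (17,G1,8.5), (17,G2,8.5), (17,G3,8.5), (17,G4,8.5), (22,G1,11), (23,G1,12), (25,G1,13.5), (25,G2,13.5), (27,G2,15), (28,G4,16), (29,G4,17)
Step 2: Sum ranks within each group.
R_1 = 48.5 (n_1 = 5)
R_2 = 42.5 (n_2 = 4)
R_3 = 15 (n_3 = 4)
R_4 = 47 (n_4 = 4)
Step 3: H = 12/(N(N+1)) * sum(R_i^2/n_i) - 3(N+1)
     = 12/(17*18) * (48.5^2/5 + 42.5^2/4 + 15^2/4 + 47^2/4) - 3*18
     = 0.039216 * 1530.51 - 54
     = 6.020098.
Step 4: Ties present; correction factor C = 1 - 78/(17^3 - 17) = 0.984069. Corrected H = 6.020098 / 0.984069 = 6.117559.
Step 5: Under H0, H ~ chi^2(3); p-value = 0.106029.
Step 6: alpha = 0.05. fail to reject H0.

H = 6.1176, df = 3, p = 0.106029, fail to reject H0.


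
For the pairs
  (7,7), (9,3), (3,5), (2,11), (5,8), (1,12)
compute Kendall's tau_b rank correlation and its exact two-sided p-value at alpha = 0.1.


Step 1: Enumerate the 15 unordered pairs (i,j) with i<j and classify each by sign(x_j-x_i) * sign(y_j-y_i).
  (1,2):dx=+2,dy=-4->D; (1,3):dx=-4,dy=-2->C; (1,4):dx=-5,dy=+4->D; (1,5):dx=-2,dy=+1->D
  (1,6):dx=-6,dy=+5->D; (2,3):dx=-6,dy=+2->D; (2,4):dx=-7,dy=+8->D; (2,5):dx=-4,dy=+5->D
  (2,6):dx=-8,dy=+9->D; (3,4):dx=-1,dy=+6->D; (3,5):dx=+2,dy=+3->C; (3,6):dx=-2,dy=+7->D
  (4,5):dx=+3,dy=-3->D; (4,6):dx=-1,dy=+1->D; (5,6):dx=-4,dy=+4->D
Step 2: C = 2, D = 13, total pairs = 15.
Step 3: tau = (C - D)/(n(n-1)/2) = (2 - 13)/15 = -0.733333.
Step 4: Exact two-sided p-value (enumerate n! = 720 permutations of y under H0): p = 0.055556.
Step 5: alpha = 0.1. reject H0.

tau_b = -0.7333 (C=2, D=13), p = 0.055556, reject H0.


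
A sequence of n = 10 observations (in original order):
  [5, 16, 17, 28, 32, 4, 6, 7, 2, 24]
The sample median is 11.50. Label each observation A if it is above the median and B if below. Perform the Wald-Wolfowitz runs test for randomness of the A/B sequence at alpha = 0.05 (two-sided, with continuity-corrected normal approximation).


Step 1: Compute median = 11.50; label A = above, B = below.
Labels in order: BAAAABBBBA  (n_A = 5, n_B = 5)
Step 2: Count runs R = 4.
Step 3: Under H0 (random ordering), E[R] = 2*n_A*n_B/(n_A+n_B) + 1 = 2*5*5/10 + 1 = 6.0000.
        Var[R] = 2*n_A*n_B*(2*n_A*n_B - n_A - n_B) / ((n_A+n_B)^2 * (n_A+n_B-1)) = 2000/900 = 2.2222.
        SD[R] = 1.4907.
Step 4: Continuity-corrected z = (R + 0.5 - E[R]) / SD[R] = (4 + 0.5 - 6.0000) / 1.4907 = -1.0062.
Step 5: Two-sided p-value via normal approximation = 2*(1 - Phi(|z|)) = 0.314305.
Step 6: alpha = 0.05. fail to reject H0.

R = 4, z = -1.0062, p = 0.314305, fail to reject H0.


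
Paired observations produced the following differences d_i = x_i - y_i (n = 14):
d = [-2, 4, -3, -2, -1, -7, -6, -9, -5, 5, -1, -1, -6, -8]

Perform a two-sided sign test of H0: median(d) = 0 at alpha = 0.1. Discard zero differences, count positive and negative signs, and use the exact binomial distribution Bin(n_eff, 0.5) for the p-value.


Step 1: Discard zero differences. Original n = 14; n_eff = number of nonzero differences = 14.
Nonzero differences (with sign): -2, +4, -3, -2, -1, -7, -6, -9, -5, +5, -1, -1, -6, -8
Step 2: Count signs: positive = 2, negative = 12.
Step 3: Under H0: P(positive) = 0.5, so the number of positives S ~ Bin(14, 0.5).
Step 4: Two-sided exact p-value = sum of Bin(14,0.5) probabilities at or below the observed probability = 0.012939.
Step 5: alpha = 0.1. reject H0.

n_eff = 14, pos = 2, neg = 12, p = 0.012939, reject H0.


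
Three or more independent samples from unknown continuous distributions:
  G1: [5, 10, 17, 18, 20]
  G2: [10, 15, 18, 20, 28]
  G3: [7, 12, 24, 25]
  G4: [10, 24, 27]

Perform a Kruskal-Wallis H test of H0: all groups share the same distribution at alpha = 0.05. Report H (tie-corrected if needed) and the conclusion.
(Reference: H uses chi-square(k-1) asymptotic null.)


Step 1: Combine all N = 17 observations and assign midranks.
sorted (value, group, rank): (5,G1,1), (7,G3,2), (10,G1,4), (10,G2,4), (10,G4,4), (12,G3,6), (15,G2,7), (17,G1,8), (18,G1,9.5), (18,G2,9.5), (20,G1,11.5), (20,G2,11.5), (24,G3,13.5), (24,G4,13.5), (25,G3,15), (27,G4,16), (28,G2,17)
Step 2: Sum ranks within each group.
R_1 = 34 (n_1 = 5)
R_2 = 49 (n_2 = 5)
R_3 = 36.5 (n_3 = 4)
R_4 = 33.5 (n_4 = 3)
Step 3: H = 12/(N(N+1)) * sum(R_i^2/n_i) - 3(N+1)
     = 12/(17*18) * (34^2/5 + 49^2/5 + 36.5^2/4 + 33.5^2/3) - 3*18
     = 0.039216 * 1418.55 - 54
     = 1.629248.
Step 4: Ties present; correction factor C = 1 - 42/(17^3 - 17) = 0.991422. Corrected H = 1.629248 / 0.991422 = 1.643346.
Step 5: Under H0, H ~ chi^2(3); p-value = 0.649602.
Step 6: alpha = 0.05. fail to reject H0.

H = 1.6433, df = 3, p = 0.649602, fail to reject H0.


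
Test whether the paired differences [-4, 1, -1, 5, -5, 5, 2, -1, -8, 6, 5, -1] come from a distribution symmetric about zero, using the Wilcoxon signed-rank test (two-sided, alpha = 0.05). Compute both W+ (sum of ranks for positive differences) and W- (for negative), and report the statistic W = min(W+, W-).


Step 1: Drop any zero differences (none here) and take |d_i|.
|d| = [4, 1, 1, 5, 5, 5, 2, 1, 8, 6, 5, 1]
Step 2: Midrank |d_i| (ties get averaged ranks).
ranks: |4|->6, |1|->2.5, |1|->2.5, |5|->8.5, |5|->8.5, |5|->8.5, |2|->5, |1|->2.5, |8|->12, |6|->11, |5|->8.5, |1|->2.5
Step 3: Attach original signs; sum ranks with positive sign and with negative sign.
W+ = 2.5 + 8.5 + 8.5 + 5 + 11 + 8.5 = 44
W- = 6 + 2.5 + 8.5 + 2.5 + 12 + 2.5 = 34
(Check: W+ + W- = 78 should equal n(n+1)/2 = 78.)
Step 4: Test statistic W = min(W+, W-) = 34.
Step 5: Ties in |d|, so use the tie-corrected normal approximation.
        E[W] = n(n+1)/4 = 12*13/4 = 39.
        Tie groups: |d|=1 (t=4), |d|=5 (t=4); sum(t^3 - t) = 120.
        Var[W] = n(n+1)(2n+1)/24 - sum(t^3-t)/48 = 3900/24 - 120/48 = 160.
        z = (W - E[W]) / sqrt(Var[W]) = (34 - 39) / 12.6491 = -0.3953.
        Two-sided p = 2*Phi(z) = 0.692633.
Step 6: alpha = 0.05. fail to reject H0.

W+ = 44, W- = 34, W = min = 34, p = 0.692633, fail to reject H0.


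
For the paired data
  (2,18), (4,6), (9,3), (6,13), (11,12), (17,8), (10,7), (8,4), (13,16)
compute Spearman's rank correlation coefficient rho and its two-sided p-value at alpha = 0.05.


Step 1: Rank x and y separately (midranks; no ties here).
rank(x): 2->1, 4->2, 9->5, 6->3, 11->7, 17->9, 10->6, 8->4, 13->8
rank(y): 18->9, 6->3, 3->1, 13->7, 12->6, 8->5, 7->4, 4->2, 16->8
Step 2: d_i = R_x(i) - R_y(i); compute d_i^2.
  (1-9)^2=64, (2-3)^2=1, (5-1)^2=16, (3-7)^2=16, (7-6)^2=1, (9-5)^2=16, (6-4)^2=4, (4-2)^2=4, (8-8)^2=0
sum(d^2) = 122.
Step 3: rho = 1 - 6*122 / (9*(9^2 - 1)) = 1 - 732/720 = -0.016667.
Step 4: Under H0, t = rho * sqrt((n-2)/(1-rho^2)) = -0.0441 ~ t(7).
Step 5: Two-sided p-value from the t-distribution with 7 df = 0.966055.
Step 6: alpha = 0.05. fail to reject H0.

rho = -0.0167, p = 0.966055, fail to reject H0 at alpha = 0.05.


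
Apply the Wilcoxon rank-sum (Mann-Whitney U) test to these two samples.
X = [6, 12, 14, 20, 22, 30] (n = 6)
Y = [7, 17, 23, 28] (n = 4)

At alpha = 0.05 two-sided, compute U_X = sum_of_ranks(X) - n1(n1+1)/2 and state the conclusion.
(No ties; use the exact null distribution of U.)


Step 1: Combine and sort all 10 observations; assign midranks.
sorted (value, group): (6,X), (7,Y), (12,X), (14,X), (17,Y), (20,X), (22,X), (23,Y), (28,Y), (30,X)
ranks: 6->1, 7->2, 12->3, 14->4, 17->5, 20->6, 22->7, 23->8, 28->9, 30->10
Step 2: Rank sum for X: R1 = 1 + 3 + 4 + 6 + 7 + 10 = 31.
Step 3: U_X = R1 - n1(n1+1)/2 = 31 - 6*7/2 = 31 - 21 = 10.
       U_Y = n1*n2 - U_X = 24 - 10 = 14.
Step 4: No ties, so the exact null distribution of U (based on enumerating the C(10,6) = 210 equally likely rank assignments) gives the two-sided p-value.
Step 5: p-value = 0.761905; compare to alpha = 0.05. fail to reject H0.

U_X = 10, p = 0.761905, fail to reject H0 at alpha = 0.05.


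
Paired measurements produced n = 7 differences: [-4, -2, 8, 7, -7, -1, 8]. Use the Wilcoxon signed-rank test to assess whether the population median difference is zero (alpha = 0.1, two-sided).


Step 1: Drop any zero differences (none here) and take |d_i|.
|d| = [4, 2, 8, 7, 7, 1, 8]
Step 2: Midrank |d_i| (ties get averaged ranks).
ranks: |4|->3, |2|->2, |8|->6.5, |7|->4.5, |7|->4.5, |1|->1, |8|->6.5
Step 3: Attach original signs; sum ranks with positive sign and with negative sign.
W+ = 6.5 + 4.5 + 6.5 = 17.5
W- = 3 + 2 + 4.5 + 1 = 10.5
(Check: W+ + W- = 28 should equal n(n+1)/2 = 28.)
Step 4: Test statistic W = min(W+, W-) = 10.5.
Step 5: Ties in |d|, so use the tie-corrected normal approximation.
        E[W] = n(n+1)/4 = 7*8/4 = 14.
        Tie groups: |d|=7 (t=2), |d|=8 (t=2); sum(t^3 - t) = 12.
        Var[W] = n(n+1)(2n+1)/24 - sum(t^3-t)/48 = 840/24 - 12/48 = 34.75.
        z = (W - E[W]) / sqrt(Var[W]) = (10.5 - 14) / 5.8949 = -0.5937.
        Two-sided p = 2*Phi(z) = 0.552691.
Step 6: alpha = 0.1. fail to reject H0.

W+ = 17.5, W- = 10.5, W = min = 10.5, p = 0.552691, fail to reject H0.
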